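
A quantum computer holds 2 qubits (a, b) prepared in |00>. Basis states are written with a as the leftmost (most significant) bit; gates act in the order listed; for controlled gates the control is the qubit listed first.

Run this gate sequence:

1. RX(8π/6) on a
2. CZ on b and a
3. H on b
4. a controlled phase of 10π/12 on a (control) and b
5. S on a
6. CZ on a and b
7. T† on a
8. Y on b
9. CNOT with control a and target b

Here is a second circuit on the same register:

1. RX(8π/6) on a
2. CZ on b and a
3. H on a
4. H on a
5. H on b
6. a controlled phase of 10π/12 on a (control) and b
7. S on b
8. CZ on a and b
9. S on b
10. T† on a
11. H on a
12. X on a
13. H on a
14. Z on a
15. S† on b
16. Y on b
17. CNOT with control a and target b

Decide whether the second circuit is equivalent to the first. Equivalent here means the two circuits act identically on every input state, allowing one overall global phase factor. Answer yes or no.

No — the two circuits implement different unitaries, even allowing a global phase.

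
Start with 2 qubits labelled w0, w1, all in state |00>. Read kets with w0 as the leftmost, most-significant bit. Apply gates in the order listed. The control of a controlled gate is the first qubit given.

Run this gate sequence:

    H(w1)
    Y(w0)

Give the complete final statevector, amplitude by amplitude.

The final amplitudes are 0 on |00>, 0 on |01>, sqrt(2)*I/2 on |10>, sqrt(2)*I/2 on |11>.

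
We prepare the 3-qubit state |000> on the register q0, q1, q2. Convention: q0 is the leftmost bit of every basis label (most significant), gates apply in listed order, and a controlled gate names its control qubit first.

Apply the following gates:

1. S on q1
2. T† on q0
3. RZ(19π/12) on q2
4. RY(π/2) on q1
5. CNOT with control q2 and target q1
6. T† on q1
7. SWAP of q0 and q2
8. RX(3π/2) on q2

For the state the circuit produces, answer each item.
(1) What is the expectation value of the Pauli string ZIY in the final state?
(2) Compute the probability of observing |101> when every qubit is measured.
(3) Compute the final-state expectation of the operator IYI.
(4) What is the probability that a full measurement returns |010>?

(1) The observable ZIY averages to 1.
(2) The probability of measuring |101> is 0.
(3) The expectation value of IYI is -sqrt(2)/2.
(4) Outcome |010> occurs with probability 1/4.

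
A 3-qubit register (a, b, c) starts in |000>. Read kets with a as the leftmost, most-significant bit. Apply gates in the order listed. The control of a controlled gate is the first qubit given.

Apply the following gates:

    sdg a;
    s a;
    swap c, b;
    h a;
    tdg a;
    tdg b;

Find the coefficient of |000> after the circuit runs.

The final state's coefficient on |000> equals sqrt(2)/2.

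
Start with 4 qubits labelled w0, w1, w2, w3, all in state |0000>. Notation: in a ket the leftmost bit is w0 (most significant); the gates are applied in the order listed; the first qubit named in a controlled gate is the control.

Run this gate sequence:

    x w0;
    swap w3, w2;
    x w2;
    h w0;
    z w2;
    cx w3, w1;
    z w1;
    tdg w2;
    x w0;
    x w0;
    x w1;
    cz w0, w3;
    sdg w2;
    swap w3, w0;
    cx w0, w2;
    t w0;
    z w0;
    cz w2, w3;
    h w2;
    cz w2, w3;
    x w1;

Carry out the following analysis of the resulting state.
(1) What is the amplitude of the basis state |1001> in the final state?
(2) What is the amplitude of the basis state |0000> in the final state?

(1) |1001> carries amplitude 0 in the final state. Key observation: gates 9-10 undo each other exactly, leaving only the rest of the circuit to track.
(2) The final state's coefficient on |0000> equals exp(I*pi/4)/2.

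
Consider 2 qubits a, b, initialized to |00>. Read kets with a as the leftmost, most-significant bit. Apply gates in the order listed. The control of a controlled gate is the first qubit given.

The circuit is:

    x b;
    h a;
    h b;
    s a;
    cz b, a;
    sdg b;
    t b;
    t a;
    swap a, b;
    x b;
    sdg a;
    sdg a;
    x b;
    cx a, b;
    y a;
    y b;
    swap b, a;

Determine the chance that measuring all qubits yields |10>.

A full measurement returns |10> with probability 1/4.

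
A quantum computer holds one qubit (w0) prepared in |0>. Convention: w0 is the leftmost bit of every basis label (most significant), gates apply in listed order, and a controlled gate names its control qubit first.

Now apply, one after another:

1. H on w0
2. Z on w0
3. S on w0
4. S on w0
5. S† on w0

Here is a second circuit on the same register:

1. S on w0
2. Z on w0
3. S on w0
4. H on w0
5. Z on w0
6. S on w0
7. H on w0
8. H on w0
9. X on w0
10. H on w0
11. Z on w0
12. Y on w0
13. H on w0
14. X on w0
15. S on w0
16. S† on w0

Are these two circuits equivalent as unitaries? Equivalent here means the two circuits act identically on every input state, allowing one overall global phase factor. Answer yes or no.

No — the two circuits implement different unitaries, even allowing a global phase.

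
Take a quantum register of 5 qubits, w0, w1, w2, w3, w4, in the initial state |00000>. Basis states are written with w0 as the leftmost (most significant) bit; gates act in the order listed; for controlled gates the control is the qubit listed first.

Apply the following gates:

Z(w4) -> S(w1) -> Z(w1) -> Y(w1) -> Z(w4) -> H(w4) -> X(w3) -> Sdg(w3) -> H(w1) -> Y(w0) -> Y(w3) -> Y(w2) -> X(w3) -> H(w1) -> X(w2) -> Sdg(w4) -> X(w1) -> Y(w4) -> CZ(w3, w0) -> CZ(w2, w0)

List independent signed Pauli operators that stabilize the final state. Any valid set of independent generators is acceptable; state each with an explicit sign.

One valid set of independent stabilizer generators is -IIIIY, -ZIIII, +IZIII, +IIZII, -IIIZI (any independent generating set of the same group is equally correct).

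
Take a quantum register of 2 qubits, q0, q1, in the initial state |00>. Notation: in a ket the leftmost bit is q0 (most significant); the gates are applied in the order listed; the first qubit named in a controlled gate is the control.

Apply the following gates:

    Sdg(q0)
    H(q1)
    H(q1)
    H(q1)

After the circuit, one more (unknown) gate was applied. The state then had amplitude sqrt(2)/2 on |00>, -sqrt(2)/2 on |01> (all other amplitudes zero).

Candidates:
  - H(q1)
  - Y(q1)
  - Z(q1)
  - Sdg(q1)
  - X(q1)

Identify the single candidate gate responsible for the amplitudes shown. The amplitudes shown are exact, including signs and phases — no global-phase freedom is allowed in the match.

The unique candidate consistent with the amplitudes is Z(q1). Key observation: the block from step 3 through step 4 cancels to the identity and can be dropped.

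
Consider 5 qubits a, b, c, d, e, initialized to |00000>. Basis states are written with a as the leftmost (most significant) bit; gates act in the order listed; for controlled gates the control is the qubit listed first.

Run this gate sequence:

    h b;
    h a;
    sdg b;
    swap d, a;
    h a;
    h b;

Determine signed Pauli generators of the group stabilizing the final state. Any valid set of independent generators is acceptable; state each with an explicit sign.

One valid set of independent stabilizer generators is +XIIII, +IYIII, +IIIXI, +IIZII, +IIIIZ (any independent generating set of the same group is equally correct).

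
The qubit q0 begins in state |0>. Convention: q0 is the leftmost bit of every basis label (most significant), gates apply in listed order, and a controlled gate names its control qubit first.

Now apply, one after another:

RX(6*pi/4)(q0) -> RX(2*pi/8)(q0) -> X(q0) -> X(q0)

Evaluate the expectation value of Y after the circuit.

The expectation value of Y is sqrt(2)/2. Key observation: the block from step 3 through step 4 cancels to the identity and can be dropped.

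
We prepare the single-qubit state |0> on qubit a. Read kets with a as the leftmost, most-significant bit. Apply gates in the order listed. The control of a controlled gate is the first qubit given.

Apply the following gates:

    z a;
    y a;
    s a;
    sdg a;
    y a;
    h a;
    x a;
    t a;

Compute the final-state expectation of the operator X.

In the final state, X has expectation sqrt(2)/2. Key observation: steps 2-5 multiply out to the identity, so the circuit reduces to the remaining gates.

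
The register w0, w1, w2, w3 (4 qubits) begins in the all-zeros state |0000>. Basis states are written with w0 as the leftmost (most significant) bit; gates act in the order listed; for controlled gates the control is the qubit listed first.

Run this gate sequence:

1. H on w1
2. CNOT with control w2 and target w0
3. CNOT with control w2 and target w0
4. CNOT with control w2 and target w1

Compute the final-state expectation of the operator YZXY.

The observable YZXY averages to 0.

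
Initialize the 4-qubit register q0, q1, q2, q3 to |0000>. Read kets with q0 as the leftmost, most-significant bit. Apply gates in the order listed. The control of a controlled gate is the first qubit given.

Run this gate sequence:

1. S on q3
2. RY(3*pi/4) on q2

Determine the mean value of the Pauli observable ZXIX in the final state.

The observable ZXIX averages to 0.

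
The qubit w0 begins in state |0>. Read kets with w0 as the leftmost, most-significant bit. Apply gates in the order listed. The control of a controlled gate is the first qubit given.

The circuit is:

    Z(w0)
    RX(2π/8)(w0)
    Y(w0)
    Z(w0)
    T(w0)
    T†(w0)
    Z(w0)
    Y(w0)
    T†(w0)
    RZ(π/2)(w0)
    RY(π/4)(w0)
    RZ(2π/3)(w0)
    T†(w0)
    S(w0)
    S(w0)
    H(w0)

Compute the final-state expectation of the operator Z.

In the final state, Z has expectation -sqrt(6)/4 - sqrt(3)/8 + 1/8.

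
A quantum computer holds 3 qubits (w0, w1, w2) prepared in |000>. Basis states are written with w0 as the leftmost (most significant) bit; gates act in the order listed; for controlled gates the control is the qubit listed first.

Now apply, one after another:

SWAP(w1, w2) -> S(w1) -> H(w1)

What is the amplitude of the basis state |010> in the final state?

|010> carries amplitude sqrt(2)/2 in the final state.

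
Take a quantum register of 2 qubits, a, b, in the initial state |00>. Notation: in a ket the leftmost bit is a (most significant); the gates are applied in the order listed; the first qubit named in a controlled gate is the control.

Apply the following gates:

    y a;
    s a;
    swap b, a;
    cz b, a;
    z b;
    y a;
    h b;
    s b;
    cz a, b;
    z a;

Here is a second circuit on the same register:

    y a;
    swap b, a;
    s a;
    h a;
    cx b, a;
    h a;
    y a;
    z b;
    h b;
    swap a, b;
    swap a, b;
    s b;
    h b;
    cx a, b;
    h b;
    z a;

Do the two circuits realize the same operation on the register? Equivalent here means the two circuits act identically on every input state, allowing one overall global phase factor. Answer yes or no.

No — the two circuits implement different unitaries, even allowing a global phase.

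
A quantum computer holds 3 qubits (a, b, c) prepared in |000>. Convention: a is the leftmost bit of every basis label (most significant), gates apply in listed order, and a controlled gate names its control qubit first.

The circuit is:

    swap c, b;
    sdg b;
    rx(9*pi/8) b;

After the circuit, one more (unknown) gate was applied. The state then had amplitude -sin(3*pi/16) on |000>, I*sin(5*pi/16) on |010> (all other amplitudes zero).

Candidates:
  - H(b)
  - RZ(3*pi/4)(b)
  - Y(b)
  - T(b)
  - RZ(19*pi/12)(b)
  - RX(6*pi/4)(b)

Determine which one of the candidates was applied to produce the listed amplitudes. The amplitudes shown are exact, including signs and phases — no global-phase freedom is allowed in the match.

It was RX(6*pi/4)(b) that produced the state shown.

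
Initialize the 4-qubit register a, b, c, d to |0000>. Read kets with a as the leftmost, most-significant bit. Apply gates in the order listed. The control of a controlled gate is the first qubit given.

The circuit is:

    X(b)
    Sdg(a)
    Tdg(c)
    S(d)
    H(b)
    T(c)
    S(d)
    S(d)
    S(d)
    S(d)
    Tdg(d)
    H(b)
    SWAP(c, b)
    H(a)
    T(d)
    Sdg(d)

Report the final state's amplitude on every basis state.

After the circuit, the state carries amplitude sqrt(2)/2 on |0010>, sqrt(2)/2 on |1010>, and 0 on every other basis state. Key observation: gates 7-10 undo each other exactly, leaving only the rest of the circuit to track.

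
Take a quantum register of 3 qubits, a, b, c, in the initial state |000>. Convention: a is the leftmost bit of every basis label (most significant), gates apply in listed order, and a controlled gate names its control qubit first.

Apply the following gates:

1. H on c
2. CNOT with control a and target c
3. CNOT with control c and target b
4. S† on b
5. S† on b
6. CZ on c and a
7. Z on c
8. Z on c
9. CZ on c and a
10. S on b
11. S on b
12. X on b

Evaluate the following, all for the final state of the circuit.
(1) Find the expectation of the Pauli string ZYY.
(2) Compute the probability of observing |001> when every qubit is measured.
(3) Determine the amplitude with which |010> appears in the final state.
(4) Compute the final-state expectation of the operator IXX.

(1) The expectation value of ZYY is 1. Key observation: steps 4-11 multiply out to the identity, so the circuit reduces to the remaining gates.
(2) Outcome |001> occurs with probability 1/2.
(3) The final state's coefficient on |010> equals sqrt(2)/2.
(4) In the final state, IXX has expectation 1.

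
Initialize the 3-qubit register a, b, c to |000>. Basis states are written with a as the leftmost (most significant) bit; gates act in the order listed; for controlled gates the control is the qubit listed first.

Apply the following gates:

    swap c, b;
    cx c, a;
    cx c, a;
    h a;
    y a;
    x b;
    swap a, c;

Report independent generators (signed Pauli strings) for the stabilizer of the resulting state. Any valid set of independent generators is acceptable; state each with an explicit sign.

The stabilizer group can be generated by -IIX, +ZII, -IZI, among other valid generating sets. Key observation: the block from step 2 through step 3 cancels to the identity and can be dropped.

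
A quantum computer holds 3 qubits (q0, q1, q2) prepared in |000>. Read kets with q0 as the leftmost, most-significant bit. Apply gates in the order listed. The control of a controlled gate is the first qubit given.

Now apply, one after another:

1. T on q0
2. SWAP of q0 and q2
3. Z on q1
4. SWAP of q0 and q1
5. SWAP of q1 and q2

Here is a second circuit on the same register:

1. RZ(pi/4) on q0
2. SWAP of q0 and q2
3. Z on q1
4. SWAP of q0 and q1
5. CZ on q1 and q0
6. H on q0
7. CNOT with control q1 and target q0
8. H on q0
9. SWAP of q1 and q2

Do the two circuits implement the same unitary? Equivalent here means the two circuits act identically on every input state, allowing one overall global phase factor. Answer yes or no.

Yes: on every input state the two circuits agree up to one overall phase factor.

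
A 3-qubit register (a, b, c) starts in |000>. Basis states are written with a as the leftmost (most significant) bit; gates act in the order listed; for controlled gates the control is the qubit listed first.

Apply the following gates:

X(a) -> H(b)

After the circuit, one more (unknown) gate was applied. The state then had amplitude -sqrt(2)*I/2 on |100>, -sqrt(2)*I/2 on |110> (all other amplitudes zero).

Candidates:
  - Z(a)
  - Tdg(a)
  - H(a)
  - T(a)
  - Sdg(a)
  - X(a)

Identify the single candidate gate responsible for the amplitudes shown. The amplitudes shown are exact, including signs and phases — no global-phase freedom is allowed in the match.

It was Sdg(a) that produced the state shown.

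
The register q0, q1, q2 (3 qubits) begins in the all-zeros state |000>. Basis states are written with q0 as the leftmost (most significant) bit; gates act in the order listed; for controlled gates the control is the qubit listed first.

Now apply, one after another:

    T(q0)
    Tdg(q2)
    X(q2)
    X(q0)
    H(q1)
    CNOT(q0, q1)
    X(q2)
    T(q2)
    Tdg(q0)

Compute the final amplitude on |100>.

The final state's coefficient on |100> equals -sqrt(2)*exp(3*I*pi/4)/2.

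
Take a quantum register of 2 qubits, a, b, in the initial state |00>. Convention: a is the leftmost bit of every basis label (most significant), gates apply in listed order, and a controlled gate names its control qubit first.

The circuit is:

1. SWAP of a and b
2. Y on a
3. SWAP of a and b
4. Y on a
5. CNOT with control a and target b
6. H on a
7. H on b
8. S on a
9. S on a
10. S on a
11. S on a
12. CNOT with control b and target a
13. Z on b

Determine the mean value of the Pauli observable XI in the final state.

The expectation value of XI is -1. Key observation: the block from step 8 through step 11 cancels to the identity and can be dropped.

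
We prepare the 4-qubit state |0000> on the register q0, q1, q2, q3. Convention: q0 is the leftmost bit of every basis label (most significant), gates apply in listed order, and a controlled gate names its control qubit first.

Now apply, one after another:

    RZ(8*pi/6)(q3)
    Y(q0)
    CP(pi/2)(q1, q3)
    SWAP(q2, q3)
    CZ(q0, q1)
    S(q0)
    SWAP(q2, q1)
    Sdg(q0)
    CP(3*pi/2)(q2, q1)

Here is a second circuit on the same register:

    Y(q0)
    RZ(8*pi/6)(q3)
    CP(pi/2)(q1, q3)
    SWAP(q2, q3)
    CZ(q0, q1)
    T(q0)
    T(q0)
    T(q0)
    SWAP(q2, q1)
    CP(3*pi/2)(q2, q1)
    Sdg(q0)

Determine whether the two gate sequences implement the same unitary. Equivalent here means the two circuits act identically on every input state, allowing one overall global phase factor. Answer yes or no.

No — the two circuits implement different unitaries, even allowing a global phase.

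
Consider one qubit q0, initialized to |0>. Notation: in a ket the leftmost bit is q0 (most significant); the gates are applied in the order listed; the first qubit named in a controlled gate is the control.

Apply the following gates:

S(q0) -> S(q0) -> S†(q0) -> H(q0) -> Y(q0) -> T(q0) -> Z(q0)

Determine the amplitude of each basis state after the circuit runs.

The final amplitudes are -sqrt(2)*I/2 on |0>, -sqrt(2)*exp(3*I*pi/4)/2 on |1>.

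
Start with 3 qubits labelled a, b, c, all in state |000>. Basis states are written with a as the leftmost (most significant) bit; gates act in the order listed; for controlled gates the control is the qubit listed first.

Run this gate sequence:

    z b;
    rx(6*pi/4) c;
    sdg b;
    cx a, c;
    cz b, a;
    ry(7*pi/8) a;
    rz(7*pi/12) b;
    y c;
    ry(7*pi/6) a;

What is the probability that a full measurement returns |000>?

A full measurement returns |000> with probability sqrt(2 - sqrt(2))/16 + sqrt(3*sqrt(2) + 6)/16 + 1/4.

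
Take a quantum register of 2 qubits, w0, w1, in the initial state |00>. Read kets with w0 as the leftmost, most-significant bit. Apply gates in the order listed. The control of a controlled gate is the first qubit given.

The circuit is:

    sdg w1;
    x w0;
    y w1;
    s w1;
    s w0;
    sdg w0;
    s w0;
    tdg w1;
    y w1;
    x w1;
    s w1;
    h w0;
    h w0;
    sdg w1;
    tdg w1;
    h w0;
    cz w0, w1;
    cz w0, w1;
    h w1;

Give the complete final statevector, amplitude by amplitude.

After the circuit, the state carries amplitude I/2 on |00>, -I/2 on |01>, -I/2 on |10>, I/2 on |11>. Key observation: gates 11-14 undo each other exactly, leaving only the rest of the circuit to track.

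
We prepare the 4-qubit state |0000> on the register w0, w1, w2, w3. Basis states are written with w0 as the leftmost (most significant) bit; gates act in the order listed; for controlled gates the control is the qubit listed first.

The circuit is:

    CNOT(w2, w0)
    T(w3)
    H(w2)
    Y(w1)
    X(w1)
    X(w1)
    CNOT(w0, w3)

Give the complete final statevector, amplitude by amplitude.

The resulting statevector has amplitude sqrt(2)*I/2 on |0100>, sqrt(2)*I/2 on |0110>, and 0 on every other basis state.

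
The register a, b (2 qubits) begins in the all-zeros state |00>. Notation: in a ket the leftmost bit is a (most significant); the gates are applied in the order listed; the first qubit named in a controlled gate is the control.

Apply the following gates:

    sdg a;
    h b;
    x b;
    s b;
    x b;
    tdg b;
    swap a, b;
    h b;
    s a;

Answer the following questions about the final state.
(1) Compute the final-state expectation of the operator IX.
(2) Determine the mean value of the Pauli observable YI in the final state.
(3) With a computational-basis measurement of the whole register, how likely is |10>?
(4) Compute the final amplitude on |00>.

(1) The expectation value of IX is 1.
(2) The observable YI averages to -sqrt(2)/2.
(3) The probability of measuring |10> is 1/4.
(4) The amplitude on |00> is I/2.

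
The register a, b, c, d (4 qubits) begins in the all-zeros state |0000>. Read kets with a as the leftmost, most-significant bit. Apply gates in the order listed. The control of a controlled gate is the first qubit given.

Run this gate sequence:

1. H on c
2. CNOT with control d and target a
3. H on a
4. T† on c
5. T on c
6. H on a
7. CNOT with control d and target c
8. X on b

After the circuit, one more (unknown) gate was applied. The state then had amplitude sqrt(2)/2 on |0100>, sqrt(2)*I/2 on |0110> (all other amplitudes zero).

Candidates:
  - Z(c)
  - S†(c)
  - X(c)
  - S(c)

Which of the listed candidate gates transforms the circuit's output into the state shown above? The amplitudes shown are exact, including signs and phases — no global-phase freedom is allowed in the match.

The applied gate was S(c). Key observation: steps 3-6 multiply out to the identity, so the circuit reduces to the remaining gates.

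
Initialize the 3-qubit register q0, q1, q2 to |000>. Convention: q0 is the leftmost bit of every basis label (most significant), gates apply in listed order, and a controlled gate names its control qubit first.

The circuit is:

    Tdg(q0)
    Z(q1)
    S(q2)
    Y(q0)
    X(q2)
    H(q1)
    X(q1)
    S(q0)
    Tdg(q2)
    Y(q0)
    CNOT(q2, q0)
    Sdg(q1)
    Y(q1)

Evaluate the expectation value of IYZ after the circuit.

In the final state, IYZ has expectation 1.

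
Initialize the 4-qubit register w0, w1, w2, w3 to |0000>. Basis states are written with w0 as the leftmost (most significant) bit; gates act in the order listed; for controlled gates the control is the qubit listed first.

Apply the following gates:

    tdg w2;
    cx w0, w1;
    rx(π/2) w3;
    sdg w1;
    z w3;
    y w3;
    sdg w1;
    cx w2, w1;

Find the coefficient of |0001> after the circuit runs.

The final state's coefficient on |0001> equals sqrt(2)*I/2.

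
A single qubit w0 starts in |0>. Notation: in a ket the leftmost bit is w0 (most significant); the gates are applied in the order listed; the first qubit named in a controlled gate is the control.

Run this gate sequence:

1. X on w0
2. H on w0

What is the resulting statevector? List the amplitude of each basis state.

The final amplitudes are sqrt(2)/2 on |0>, -sqrt(2)/2 on |1>.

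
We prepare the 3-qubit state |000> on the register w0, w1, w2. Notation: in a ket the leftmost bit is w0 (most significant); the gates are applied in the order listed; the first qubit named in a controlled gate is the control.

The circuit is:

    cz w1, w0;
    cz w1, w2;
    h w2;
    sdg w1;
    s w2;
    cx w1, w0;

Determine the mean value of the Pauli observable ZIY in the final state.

The observable ZIY averages to 1.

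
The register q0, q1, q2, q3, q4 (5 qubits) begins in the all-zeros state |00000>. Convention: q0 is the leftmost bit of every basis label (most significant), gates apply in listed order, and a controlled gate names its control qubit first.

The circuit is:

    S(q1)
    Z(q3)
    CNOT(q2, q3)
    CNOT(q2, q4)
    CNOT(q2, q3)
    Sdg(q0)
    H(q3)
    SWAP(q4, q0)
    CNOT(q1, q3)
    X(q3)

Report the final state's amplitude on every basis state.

The final amplitudes are sqrt(2)/2 on |00000>, sqrt(2)/2 on |00010>, and 0 on every other basis state.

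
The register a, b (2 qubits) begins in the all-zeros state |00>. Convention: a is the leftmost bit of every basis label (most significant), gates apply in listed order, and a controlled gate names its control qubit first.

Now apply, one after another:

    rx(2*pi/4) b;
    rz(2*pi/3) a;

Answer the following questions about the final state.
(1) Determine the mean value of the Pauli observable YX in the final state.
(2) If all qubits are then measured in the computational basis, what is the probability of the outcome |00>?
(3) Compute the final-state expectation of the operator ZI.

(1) The observable YX averages to 0.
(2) The probability of measuring |00> is 1/2.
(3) In the final state, ZI has expectation 1.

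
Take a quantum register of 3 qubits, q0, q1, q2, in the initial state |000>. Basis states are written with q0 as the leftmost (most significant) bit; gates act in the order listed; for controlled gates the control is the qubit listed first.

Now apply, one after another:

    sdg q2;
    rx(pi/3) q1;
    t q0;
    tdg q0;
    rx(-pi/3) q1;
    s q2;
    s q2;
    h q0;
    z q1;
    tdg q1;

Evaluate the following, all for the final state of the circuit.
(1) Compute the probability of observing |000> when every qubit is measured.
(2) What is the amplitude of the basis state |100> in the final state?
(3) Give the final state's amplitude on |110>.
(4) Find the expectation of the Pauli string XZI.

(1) Outcome |000> occurs with probability 1/2. Key observation: gates 1-6 undo each other exactly, leaving only the rest of the circuit to track.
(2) The final state's coefficient on |100> equals sqrt(2)/2.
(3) The final state's coefficient on |110> equals 0.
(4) The observable XZI averages to 1.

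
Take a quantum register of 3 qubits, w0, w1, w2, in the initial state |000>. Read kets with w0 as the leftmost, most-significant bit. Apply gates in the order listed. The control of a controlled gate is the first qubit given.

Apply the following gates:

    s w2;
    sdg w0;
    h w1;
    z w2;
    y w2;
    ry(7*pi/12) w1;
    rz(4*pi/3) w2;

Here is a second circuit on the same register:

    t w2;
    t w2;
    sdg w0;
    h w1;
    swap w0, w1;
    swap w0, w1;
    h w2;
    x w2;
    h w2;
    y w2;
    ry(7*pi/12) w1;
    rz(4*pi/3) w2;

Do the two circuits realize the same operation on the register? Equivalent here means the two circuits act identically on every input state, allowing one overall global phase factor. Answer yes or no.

Yes: on every input state the two circuits agree up to one overall phase factor.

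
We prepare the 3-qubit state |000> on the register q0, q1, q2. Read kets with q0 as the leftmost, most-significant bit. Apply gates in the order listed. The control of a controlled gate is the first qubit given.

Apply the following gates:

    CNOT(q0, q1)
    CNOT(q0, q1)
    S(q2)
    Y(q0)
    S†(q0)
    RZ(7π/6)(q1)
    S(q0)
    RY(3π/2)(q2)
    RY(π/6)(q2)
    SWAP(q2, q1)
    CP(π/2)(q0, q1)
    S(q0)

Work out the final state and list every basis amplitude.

The resulting statevector has amplitude -sqrt(3)*exp(5*I*pi/12)/2 on |100>, exp(11*I*pi/12)/2 on |110>, and 0 on every other basis state. Key observation: gates 1-2 undo each other exactly, leaving only the rest of the circuit to track.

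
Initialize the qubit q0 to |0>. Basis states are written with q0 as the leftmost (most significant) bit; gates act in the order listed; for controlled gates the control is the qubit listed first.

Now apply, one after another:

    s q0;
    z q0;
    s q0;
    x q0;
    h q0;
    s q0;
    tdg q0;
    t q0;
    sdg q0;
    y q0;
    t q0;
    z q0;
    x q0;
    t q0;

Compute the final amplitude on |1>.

The final state's coefficient on |1> equals sqrt(2)*exp(3*I*pi/4)/2.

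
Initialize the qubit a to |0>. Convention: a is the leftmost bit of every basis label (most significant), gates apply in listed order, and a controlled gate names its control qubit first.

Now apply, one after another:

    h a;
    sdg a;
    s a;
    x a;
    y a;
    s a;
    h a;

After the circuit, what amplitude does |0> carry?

The amplitude on |0> is -1/2 - I/2.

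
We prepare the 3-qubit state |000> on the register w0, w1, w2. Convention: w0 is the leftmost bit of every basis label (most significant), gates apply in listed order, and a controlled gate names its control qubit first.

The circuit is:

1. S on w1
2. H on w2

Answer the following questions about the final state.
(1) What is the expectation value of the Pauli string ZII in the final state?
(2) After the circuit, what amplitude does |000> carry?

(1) The observable ZII averages to 1.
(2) The final state's coefficient on |000> equals sqrt(2)/2.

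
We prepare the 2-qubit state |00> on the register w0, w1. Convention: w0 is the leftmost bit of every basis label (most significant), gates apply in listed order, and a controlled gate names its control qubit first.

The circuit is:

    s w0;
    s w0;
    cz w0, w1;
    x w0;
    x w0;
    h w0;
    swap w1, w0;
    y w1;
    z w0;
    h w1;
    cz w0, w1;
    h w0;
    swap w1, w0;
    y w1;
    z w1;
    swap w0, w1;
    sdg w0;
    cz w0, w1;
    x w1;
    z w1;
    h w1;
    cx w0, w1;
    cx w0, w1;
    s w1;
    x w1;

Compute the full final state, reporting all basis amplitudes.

The resulting statevector has amplitude -I/2 on |00>, -1/2 on |01>, 1/2 on |10>, -I/2 on |11>.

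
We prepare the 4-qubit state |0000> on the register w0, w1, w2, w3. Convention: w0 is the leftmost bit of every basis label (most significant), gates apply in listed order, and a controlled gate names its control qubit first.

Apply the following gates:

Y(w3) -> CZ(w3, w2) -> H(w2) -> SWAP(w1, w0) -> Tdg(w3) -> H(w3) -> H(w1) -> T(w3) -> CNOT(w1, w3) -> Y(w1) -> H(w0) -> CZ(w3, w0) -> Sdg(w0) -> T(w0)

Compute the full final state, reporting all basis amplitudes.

After the circuit, the state carries amplitude -1/4 on |0000>, -exp(3*I*pi/4)/4 on |0001>, -1/4 on |0010>, -exp(3*I*pi/4)/4 on |0011>, exp(3*I*pi/4)/4 on |0100>, 1/4 on |0101>, exp(3*I*pi/4)/4 on |0110>, 1/4 on |0111>, exp(3*I*pi/4)/4 on |1000>, I/4 on |1001>, exp(3*I*pi/4)/4 on |1010>, I/4 on |1011>, I/4 on |1100>, exp(3*I*pi/4)/4 on |1101>, I/4 on |1110>, exp(3*I*pi/4)/4 on |1111>.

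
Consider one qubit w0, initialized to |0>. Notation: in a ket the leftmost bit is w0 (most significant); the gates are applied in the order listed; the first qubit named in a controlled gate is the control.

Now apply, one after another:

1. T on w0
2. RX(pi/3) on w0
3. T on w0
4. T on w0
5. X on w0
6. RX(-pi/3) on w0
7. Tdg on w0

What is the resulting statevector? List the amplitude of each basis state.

The final amplitudes are sqrt(3)*(1 + I)/4 on |0>, (-3 - I)*exp(3*I*pi/4)/4 on |1>.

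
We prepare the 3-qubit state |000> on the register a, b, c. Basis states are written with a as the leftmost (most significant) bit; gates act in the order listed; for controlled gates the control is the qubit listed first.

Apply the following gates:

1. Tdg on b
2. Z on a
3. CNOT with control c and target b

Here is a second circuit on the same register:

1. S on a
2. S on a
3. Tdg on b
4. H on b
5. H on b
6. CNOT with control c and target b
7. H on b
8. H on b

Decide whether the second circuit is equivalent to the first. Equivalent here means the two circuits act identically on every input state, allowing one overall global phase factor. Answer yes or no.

Yes — the two circuits implement the same unitary up to a global phase.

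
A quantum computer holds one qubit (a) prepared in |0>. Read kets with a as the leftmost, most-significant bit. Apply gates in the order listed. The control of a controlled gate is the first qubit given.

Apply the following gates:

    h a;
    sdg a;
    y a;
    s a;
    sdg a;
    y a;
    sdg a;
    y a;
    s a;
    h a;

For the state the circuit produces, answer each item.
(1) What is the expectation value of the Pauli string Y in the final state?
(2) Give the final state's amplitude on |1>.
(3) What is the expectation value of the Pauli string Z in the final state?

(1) The expectation value of Y is -1.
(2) The amplitude on |1> is 1/2 + I/2.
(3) In the final state, Z has expectation 0.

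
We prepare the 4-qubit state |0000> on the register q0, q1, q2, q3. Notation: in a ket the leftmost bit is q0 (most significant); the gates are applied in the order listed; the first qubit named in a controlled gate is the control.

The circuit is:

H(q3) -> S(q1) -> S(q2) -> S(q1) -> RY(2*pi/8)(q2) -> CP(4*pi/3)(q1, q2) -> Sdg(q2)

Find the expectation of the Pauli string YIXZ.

In the final state, YIXZ has expectation 0.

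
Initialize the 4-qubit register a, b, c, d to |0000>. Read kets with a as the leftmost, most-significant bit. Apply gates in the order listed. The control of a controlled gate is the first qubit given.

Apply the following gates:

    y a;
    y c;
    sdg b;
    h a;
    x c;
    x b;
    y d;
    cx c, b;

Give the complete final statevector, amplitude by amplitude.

The final amplitudes are -sqrt(2)*I/2 on |0101>, sqrt(2)*I/2 on |1101>, and 0 on every other basis state.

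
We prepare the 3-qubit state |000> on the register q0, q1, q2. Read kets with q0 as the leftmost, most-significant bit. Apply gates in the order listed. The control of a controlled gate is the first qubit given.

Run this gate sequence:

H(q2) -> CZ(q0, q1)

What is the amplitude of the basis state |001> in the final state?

The amplitude on |001> is sqrt(2)/2.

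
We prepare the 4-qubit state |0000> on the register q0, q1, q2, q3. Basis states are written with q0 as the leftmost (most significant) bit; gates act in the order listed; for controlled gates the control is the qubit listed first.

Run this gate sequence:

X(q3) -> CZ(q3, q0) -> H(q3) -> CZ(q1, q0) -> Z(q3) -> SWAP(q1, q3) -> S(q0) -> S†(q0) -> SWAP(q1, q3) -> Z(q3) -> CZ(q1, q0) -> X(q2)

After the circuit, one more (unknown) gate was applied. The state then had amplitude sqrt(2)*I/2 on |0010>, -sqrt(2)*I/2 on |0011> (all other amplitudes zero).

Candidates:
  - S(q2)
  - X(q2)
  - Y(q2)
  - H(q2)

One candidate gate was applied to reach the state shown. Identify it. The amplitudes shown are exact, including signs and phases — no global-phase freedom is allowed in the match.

It was S(q2) that produced the state shown. Key observation: gates 4-11 undo each other exactly, leaving only the rest of the circuit to track.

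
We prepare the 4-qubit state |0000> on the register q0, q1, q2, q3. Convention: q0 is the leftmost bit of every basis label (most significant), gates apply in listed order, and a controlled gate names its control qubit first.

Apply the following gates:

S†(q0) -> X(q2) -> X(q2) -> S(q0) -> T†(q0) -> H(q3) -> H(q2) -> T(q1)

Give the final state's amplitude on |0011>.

The amplitude on |0011> is 1/2. Key observation: the block from step 1 through step 4 cancels to the identity and can be dropped.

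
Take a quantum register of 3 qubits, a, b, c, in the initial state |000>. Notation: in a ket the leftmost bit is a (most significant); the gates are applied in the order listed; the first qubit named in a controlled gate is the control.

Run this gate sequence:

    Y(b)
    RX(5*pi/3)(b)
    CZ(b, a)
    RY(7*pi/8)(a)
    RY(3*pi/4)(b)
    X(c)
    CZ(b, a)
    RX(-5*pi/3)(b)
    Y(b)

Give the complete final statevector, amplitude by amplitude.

The final amplitudes are 0 on |000>, sqrt(1/2 - sqrt(2)/4)*cos(7*pi/16) + sqrt(3)*I*sqrt(sqrt(2)/4 + 1/2)*cos(7*pi/16)/2 on |001>, 0 on |010>, sqrt(sqrt(2) + 2)*sin(pi/16)/4 on |011>, 0 on |100>, -sqrt(2 - sqrt(2))*cos(pi/16)/4 on |101>, 0 on |110>, sqrt(sqrt(2)/4 + 1/2)*sin(7*pi/16) - sqrt(3)*I*sqrt(1/2 - sqrt(2)/4)*sin(7*pi/16)/2 on |111>.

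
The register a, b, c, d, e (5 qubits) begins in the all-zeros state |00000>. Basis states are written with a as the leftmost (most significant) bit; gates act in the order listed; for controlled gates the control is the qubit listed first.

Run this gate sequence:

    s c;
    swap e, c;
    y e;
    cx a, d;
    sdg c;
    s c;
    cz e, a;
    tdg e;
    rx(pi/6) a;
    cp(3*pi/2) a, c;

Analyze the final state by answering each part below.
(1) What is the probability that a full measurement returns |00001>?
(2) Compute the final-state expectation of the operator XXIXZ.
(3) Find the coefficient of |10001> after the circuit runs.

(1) The probability of measuring |00001> is sqrt(3)/4 + 1/2.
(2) The observable XXIXZ averages to 0.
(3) The amplitude on |10001> is (-sqrt(6) + sqrt(2))*exp(3*I*pi/4)/4.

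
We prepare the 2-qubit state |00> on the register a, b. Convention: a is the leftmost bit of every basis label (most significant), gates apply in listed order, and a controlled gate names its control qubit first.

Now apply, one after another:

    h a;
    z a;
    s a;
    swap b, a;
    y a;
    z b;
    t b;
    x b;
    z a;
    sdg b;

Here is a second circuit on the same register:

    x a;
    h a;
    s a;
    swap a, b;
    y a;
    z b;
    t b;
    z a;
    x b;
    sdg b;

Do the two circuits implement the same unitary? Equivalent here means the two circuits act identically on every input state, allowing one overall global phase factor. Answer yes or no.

Yes — the two circuits implement the same unitary up to a global phase.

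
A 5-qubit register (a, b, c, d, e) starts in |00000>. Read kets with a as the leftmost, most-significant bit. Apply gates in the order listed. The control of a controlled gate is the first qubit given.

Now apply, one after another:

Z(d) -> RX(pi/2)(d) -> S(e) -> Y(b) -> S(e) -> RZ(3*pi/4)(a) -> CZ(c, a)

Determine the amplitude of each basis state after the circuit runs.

The final amplitudes are sqrt(2)*exp(I*pi/8)/2 on |01000>, -sqrt(2)*exp(5*I*pi/8)/2 on |01010>, and 0 on every other basis state.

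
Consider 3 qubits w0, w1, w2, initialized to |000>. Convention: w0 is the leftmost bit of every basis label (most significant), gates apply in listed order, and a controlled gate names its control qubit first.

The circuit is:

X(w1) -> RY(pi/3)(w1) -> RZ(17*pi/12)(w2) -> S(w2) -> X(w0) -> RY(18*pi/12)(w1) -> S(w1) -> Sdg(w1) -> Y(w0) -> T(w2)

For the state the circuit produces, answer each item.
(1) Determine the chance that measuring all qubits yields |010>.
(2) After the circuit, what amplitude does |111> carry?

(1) A full measurement returns |010> with probability sqrt(3)/4 + 1/2. Key observation: gates 7-8 undo each other exactly, leaving only the rest of the circuit to track.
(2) The final state's coefficient on |111> equals 0.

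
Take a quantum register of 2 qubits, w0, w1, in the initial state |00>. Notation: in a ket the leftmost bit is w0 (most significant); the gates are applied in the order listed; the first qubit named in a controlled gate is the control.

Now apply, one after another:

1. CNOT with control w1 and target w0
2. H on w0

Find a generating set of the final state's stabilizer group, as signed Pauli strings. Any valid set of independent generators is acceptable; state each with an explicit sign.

One valid set of independent stabilizer generators is +XI, +IZ (any independent generating set of the same group is equally correct).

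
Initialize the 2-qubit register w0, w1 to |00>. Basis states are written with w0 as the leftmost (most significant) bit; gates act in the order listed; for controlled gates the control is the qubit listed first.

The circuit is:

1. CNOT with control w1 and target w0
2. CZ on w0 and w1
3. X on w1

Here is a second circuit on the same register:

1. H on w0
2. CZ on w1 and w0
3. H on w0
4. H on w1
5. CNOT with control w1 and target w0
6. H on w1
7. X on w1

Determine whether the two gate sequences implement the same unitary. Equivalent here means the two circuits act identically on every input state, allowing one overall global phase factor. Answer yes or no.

No, they are not equivalent — no single phase factor reconciles the two unitaries.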